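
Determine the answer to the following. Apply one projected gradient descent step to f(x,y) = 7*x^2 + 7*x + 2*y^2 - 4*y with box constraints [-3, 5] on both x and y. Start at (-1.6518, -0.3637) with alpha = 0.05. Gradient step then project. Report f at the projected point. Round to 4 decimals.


Step 1: Compute gradient at (-1.6518, -0.3637).
grad_x = 2*7*-1.6518 + 7 = -16.1252
grad_y = 2*2*-0.3637 - 4 = -5.4548
Step 2: Gradient step.
x_raw = -1.6518 - 0.05*-16.1252 = -0.8455
y_raw = -0.3637 - 0.05*-5.4548 = -0.091
Step 3: Project onto [-3, 5].
x_proj = clip(-0.8455) = -0.8455
y_proj = clip(-0.091) = -0.091
Step 4: Evaluate f.
f(-0.8455, -0.091) = -0.5338


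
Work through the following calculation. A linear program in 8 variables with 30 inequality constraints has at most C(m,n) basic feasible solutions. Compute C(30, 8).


Each vertex corresponds to some choice of n active constraints out of m, so the number of vertices is at most C(m, n) = m! / (n!(m-n)!).
m = 30, n = 8
Numerator: 30 * 29 * 28 * 27 * 26 * 25 * 24 * 23
Denominator: 8! = 40320
C(30, 8) = 5852925


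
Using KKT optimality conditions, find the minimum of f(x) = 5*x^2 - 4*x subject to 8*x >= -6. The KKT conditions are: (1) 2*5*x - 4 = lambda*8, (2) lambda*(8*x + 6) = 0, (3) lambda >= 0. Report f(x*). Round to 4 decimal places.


Step 1: Try lambda = 0 (constraint inactive).
Stationarity: 2*5*x - 4 = 0
x* = 4/(2*5) = 0.4
Check constraint: 8*0.4 = 3.2 >= -6 -- satisfied.
Step 2: Compute optimal value.
f(x*) = 5*0.4^2 - 4*0.4 = -0.8


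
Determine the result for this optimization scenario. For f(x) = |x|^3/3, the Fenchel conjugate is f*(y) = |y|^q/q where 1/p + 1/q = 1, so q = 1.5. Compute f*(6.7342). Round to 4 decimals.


The conjugate exponent q satisfies 1/p + 1/q = 1.
p = 3, so q = 3/(3 - 1) = 1.5
|y|^q = 6.7342^1.5 = 17.4755
f*(6.7342) = 17.4755 / 1.5 = 11.6503


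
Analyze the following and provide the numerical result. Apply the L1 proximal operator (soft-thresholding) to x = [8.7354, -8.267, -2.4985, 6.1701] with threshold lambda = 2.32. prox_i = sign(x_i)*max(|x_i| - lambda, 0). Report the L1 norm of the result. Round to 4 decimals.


Soft-thresholding with lambda = 2.32:
prox(8.7354) = sign(8.7354)*max(|8.7354| - 2.32, 0) = 6.4154
prox(-8.267) = sign(-8.267)*max(|-8.267| - 2.32, 0) = -5.947
prox(-2.4985) = sign(-2.4985)*max(|-2.4985| - 2.32, 0) = -0.1785
prox(6.1701) = sign(6.1701)*max(|6.1701| - 2.32, 0) = 3.8501
prox(x) = [6.4154, -5.947, -0.1785, 3.8501]
||prox(x)||_1 = 6.4154 + 5.947 + 0.1785 + 3.8501 = 16.391


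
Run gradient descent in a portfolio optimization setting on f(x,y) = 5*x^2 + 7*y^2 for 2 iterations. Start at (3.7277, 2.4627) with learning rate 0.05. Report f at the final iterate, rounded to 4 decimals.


Gradient descent on f(x,y) = 5*x^2 + 7*y^2.
Starting point: (3.7277, 2.4627), alpha = 0.05
Step 1: grad_x = 2*5*3.7277 = 37.277, grad_y = 2*7*2.4627 = 34.4778
  x_1 = 3.7277 - 0.05*37.277 = 1.8639
  y_1 = 2.4627 - 0.05*34.4778 = 0.7388
Step 2: grad_x = 2*5*1.8639 = 18.6385, grad_y = 2*7*0.7388 = 10.3433
  x_2 = 1.8639 - 0.05*18.6385 = 0.9319
  y_2 = 0.7388 - 0.05*10.3433 = 0.2216
f(0.9319, 0.2216) = 5*0.9319^2 + 7*0.2216^2 = 4.6863


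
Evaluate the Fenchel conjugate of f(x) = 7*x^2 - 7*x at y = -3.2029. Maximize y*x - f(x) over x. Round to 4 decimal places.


f*(y) = sup_x {y*x - a*x^2 - b*x} = sup_x {(y-b)*x - a*x^2}
FOC: (y - b) - 2a*x = 0 => x* = (y - b)/(2a)
x* = (-3.2029 + 7)/(2*7) = 0.2712
f*(-3.2029) = (y-b)^2/(4a) = (-3.2029 + 7)^2/(4*7)
= 14.418/28 = 0.5149


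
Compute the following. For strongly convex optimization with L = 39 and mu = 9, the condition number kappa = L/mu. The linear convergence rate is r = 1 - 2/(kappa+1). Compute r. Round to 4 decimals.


Step 1: Compute the condition number.
kappa = L/mu = 39/9 = 4.3333
Step 2: Compute the convergence rate.
r = 1 - 2/(kappa + 1) = 1 - 2*mu/(L + mu) = (L - mu)/(L + mu) = 30/48 = 0.625


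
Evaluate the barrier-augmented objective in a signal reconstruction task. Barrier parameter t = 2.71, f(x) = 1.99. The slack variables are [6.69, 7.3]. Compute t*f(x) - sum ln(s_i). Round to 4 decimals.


Step 1: Compute log-barrier.
ln values: [1.9006, 1.9879]
phi = -(1.9006 + 1.9879) = -3.8885
Step 2: Compute augmented objective.
t*f(x) = 2.71*1.99 = 5.3929
Total = 5.3929 - 3.8885 = 1.5044


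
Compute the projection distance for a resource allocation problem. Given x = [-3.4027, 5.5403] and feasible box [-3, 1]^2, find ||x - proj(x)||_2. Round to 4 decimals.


Project each component onto [-3, 1].
clip(-3.4027) = -3.0, clip(5.5403) = 1.0
Projection = [-3.0, 1.0]
Squared diffs: [0.1622, 20.6143]
Distance = sqrt(20.7765) = 4.5581


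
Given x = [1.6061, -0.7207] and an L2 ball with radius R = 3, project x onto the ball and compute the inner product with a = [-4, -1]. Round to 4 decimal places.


Step 1: Compute ||x|| (intermediates to 6 decimals).
||x|| = sqrt(1.6061^2 + (-0.7207)^2) = 1.760388
Step 2: Project.
Since ||x|| <= R, proj = x (no scaling needed).
proj(x) = [1.6061, -0.7207]
Step 3: Dot product.
a^T * proj(x) = -4*1.6061 - 1*(-0.7207) = -5.7037


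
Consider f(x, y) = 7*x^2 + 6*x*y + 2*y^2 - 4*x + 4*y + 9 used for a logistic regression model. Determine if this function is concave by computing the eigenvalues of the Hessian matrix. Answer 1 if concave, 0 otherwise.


The Hessian of f(x,y) = 7*x^2 + 6*x*y + 2*y^2 - 4*x + 4*y + 9 is:
H = [[14, 6], [6, 4]]
Trace = 14 + 4 = 18
Determinant = 14*4 - (6)^2 = 20
Discriminant = (18)^2 - 4*20 = 244.0
Eigenvalues: lambda_1 = 1.1898, lambda_2 = 16.8102
The function is not concave.

0


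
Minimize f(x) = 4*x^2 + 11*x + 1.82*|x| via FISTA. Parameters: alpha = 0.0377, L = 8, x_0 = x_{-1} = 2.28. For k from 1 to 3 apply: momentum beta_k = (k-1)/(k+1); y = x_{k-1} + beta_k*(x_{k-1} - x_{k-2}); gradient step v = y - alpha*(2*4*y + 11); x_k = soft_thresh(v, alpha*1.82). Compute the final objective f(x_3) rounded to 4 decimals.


FISTA on f(x) = 4*x^2 + 11*x + 1.82*|x|
L = 8, alpha = 0.0377
Iteration 1: beta = 0.0, y = 2.28 + 0.0*(2.28 - 2.28) = 2.28
  grad(y) = 29.24, v = y - alpha*grad = 1.1777
  prox(v) = soft_thresh(1.1777, 0.0686) = 1.109
Iteration 2: beta = 0.3333, y = 1.109 + 0.3333*(1.109 - 2.28) = 0.7187
  grad(y) = 16.7497, v = y - alpha*grad = 0.0873
  prox(v) = soft_thresh(0.0873, 0.0686) = 0.0186
Iteration 3: beta = 0.5, y = 0.0186 + 0.5*(0.0186 - 1.109) = -0.5266
  grad(y) = 6.7875, v = y - alpha*grad = -0.7825
  prox(v) = soft_thresh(-0.7825, 0.0686) = -0.7138
f(x_3) = 4*(-0.7138)^2 + 11*(-0.7138) + 1.82*|-0.7138| = -4.5148


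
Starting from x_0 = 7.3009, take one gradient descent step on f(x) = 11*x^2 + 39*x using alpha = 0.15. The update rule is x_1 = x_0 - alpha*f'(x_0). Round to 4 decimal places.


We compute the gradient at x_0 and apply the update.
f'(x) = 22*x + 39
f'(7.3009) = 22*7.3009 + 39 = 199.6198
x_1 = 7.3009 - 0.15*199.6198 = -22.6421


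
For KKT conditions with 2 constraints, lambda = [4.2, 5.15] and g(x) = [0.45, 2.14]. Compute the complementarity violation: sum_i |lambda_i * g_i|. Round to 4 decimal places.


KKT complementary slackness check:
lambda_1 * g_1 = 4.2 * 0.45 = 1.89
lambda_2 * g_2 = 5.15 * 2.14 = 11.021
Total violation = 1.89 + 11.021 = 12.911


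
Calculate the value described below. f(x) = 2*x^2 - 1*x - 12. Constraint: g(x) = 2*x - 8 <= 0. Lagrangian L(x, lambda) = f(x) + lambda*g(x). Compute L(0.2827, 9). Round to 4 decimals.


Step 1: Evaluate f(x).
f(0.2827) = 2*0.2827^2 - 1*0.2827 - 12 = -12.1229
Step 2: Evaluate g(x).
g(0.2827) = 2*0.2827 - 8 = -7.4346
Step 3: Compute Lagrangian.
L = -12.1229 + 9*-7.4346 = -79.0343


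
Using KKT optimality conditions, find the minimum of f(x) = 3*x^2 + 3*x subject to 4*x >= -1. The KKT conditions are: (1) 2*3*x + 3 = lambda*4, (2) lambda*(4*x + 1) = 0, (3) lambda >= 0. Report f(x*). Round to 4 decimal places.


Step 1: Try lambda = 0 (constraint inactive).
x_unc = -3/(2*3) = -0.5
Check: 4*-0.5 = -2.0 < -1 -- violated!
Step 2: Constraint must be active: 4*x = -1
x* = -1/4 = -0.25
lambda = (2*3*(-0.25) + 3)/4 = 0.375
Step 3: Compute optimal value.
f(x*) = 3*(-0.25)^2 + 3*(-0.25) = -0.5625


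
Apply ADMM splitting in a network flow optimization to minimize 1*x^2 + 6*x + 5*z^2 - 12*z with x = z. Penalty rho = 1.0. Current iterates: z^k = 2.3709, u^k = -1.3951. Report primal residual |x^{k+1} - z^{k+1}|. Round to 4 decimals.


ADMM iteration with rho = 1.0, z^k = 2.3709, u^k = -1.3951
Step 1: x-update.
Minimize 1*x^2 + 6*x + (1.0/2)*(x - 2.3709 - 1.3951)^2
FOC: (2*1 + 1.0)*x = -6 + 1.0*(2.3709 + 1.3951)
x^{k+1} = -0.7447
Step 2: z-update.
Minimize 5*z^2 - 12*z + (1.0/2)*(-0.7447 - z - 1.3951)^2
FOC: (2*5 + 1.0)*z = 12 + 1.0*(-0.7447 - 1.3951)
z^{k+1} = 0.8964
Step 3: u-update.
u^{k+1} = -1.3951 - 0.7447 - 0.8964 = -3.0362
Step 4: Primal residual = |-0.7447 - 0.8964| = 1.6411


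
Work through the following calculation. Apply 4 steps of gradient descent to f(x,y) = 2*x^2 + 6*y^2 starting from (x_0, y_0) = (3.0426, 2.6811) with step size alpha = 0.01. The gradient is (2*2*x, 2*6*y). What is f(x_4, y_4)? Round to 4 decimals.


Gradient descent on f(x,y) = 2*x^2 + 6*y^2.
Starting point: (3.0426, 2.6811), alpha = 0.01
Step 1: grad_x = 2*2*3.0426 = 12.1704, grad_y = 2*6*2.6811 = 32.1732
  x_1 = 3.0426 - 0.01*12.1704 = 2.9209
  y_1 = 2.6811 - 0.01*32.1732 = 2.3594
Step 2: grad_x = 2*2*2.9209 = 11.6836, grad_y = 2*6*2.3594 = 28.3124
  x_2 = 2.9209 - 0.01*11.6836 = 2.8041
  y_2 = 2.3594 - 0.01*28.3124 = 2.0762
Step 3: grad_x = 2*2*2.8041 = 11.2162, grad_y = 2*6*2.0762 = 24.9149
  x_3 = 2.8041 - 0.01*11.2162 = 2.6919
  y_3 = 2.0762 - 0.01*24.9149 = 1.8271
Step 4: grad_x = 2*2*2.6919 = 10.7676, grad_y = 2*6*1.8271 = 21.9251
  x_4 = 2.6919 - 0.01*10.7676 = 2.5842
  y_4 = 1.8271 - 0.01*21.9251 = 1.6078
f(2.5842, 1.6078) = 2*2.5842^2 + 6*1.6078^2 = 28.8674


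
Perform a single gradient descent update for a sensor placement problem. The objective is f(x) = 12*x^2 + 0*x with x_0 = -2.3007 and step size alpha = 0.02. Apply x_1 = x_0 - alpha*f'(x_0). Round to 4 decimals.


We compute the gradient at x_0 and apply the update.
f'(x) = 24*x + 0
f'(-2.3007) = 24*-2.3007 + 0 = -55.2168
x_1 = -2.3007 - 0.02*-55.2168 = -1.1964


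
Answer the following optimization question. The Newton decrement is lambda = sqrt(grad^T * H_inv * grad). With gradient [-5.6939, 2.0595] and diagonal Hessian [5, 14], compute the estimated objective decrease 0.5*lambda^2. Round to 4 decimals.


Step 1: H is diagonal, so H^(-1) * g = [-1.1388, 0.1471].
Step 2: g^T H^(-1) g = sum_i g_i^2 / H_ii
  = (-5.6939)^2/5 + (2.0595)^2/14
  = 6.4841 + 0.303 = 6.7871
Step 3: Objective decrease = 0.5 * g^T H^(-1) g = 3.3935


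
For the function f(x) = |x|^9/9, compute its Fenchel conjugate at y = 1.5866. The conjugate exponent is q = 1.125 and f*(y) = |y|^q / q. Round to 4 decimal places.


The conjugate exponent q satisfies 1/p + 1/q = 1.
p = 9, so q = 9/(9 - 1) = 1.125
|y|^q = 1.5866^1.125 = 1.6808
f*(1.5866) = 1.6808 / 1.125 = 1.4941


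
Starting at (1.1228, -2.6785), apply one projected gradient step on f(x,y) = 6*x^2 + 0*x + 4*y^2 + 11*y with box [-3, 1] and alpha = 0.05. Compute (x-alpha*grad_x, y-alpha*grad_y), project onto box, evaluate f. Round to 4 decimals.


Step 1: Compute gradient at (1.1228, -2.6785).
grad_x = 2*6*1.1228 + 0 = 13.4736
grad_y = 2*4*-2.6785 + 11 = -10.428
Step 2: Gradient step.
x_raw = 1.1228 - 0.05*13.4736 = 0.4491
y_raw = -2.6785 - 0.05*-10.428 = -2.1571
Step 3: Project onto [-3, 1].
x_proj = clip(0.4491) = 0.4491
y_proj = clip(-2.1571) = -2.1571
Step 4: Evaluate f.
f(0.4491, -2.1571) = -3.9055


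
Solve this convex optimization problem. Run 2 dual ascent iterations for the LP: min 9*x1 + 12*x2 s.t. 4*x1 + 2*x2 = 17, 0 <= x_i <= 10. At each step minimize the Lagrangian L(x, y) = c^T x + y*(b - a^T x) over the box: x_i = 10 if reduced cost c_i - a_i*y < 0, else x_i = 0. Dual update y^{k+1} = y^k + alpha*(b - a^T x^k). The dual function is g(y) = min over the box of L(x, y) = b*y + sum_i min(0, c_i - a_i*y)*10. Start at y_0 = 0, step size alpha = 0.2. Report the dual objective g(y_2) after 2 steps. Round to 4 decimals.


Dual ascent for LP: min 9*x1 + 12*x2, 4*x1 + 2*x2 = 17, 0 <= x_i <= 10
Step 1: y^k = 0.0, reduced costs: (9.0, 12.0)
  x^k = (0.0, 0.0), subgradient = b - a^T x = 17.0
  y^{k+1} = 0.0 + 0.2*17.0 = 3.4
Step 2: y^k = 3.4, reduced costs: (-4.6, 5.2)
  x^k = (10.0, 0.0), subgradient = b - a^T x = -23.0
  y^{k+1} = 3.4 + 0.2*-23.0 = -1.2
Dual objective at y_2 = -1.2: reduced costs (13.8, 14.4), box minimizer x = (0.0, 0.0)
g(y_2) = b*y + (c1 - a1*y)*x1 + (c2 - a2*y)*x2 = 17*(-1.2) + 13.8*0.0 + 14.4*0.0 = -20.4 + 0.0 + 0.0 = -20.4


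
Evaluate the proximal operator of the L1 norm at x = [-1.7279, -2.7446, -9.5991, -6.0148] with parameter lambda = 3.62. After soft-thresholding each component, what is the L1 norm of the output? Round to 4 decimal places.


Soft-thresholding with lambda = 3.62:
prox(-1.7279) = sign(-1.7279)*max(|-1.7279| - 3.62, 0) = 0.0
prox(-2.7446) = sign(-2.7446)*max(|-2.7446| - 3.62, 0) = 0.0
prox(-9.5991) = sign(-9.5991)*max(|-9.5991| - 3.62, 0) = -5.9791
prox(-6.0148) = sign(-6.0148)*max(|-6.0148| - 3.62, 0) = -2.3948
prox(x) = [0.0, 0.0, -5.9791, -2.3948]
||prox(x)||_1 = 0.0 + 0.0 + 5.9791 + 2.3948 = 8.3739


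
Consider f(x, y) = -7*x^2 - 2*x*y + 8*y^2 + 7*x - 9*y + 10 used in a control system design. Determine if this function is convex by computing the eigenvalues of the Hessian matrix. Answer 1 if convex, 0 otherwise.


The Hessian of f(x,y) = -7*x^2 - 2*x*y + 8*y^2 + 7*x - 9*y + 10 is:
H = [[-14, -2], [-2, 16]]
Trace = -14 + 16 = 2
Determinant = -14*16 - (-2)^2 = -228
Discriminant = (2)^2 - 4*-228 = 916.0
Eigenvalues: lambda_1 = -14.1327, lambda_2 = 16.1327
The function is not convex.

0


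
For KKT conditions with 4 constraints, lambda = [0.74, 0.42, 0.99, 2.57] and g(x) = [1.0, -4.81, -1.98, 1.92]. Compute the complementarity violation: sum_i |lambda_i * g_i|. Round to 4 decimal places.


KKT complementary slackness check:
lambda_1 * g_1 = 0.74 * 1.0 = 0.74
lambda_2 * g_2 = 0.42 * -4.81 = -2.0202
lambda_3 * g_3 = 0.99 * -1.98 = -1.9602
lambda_4 * g_4 = 2.57 * 1.92 = 4.9344
Total violation = 0.74 + 2.0202 + 1.9602 + 4.9344 = 9.6548


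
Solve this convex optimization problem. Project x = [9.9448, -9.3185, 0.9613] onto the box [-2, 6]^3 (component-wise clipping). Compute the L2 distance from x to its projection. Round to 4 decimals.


Project each component onto [-2, 6].
clip(9.9448) = 6.0, clip(-9.3185) = -2.0, clip(0.9613) = 0.9613
Projection = [6.0, -2.0, 0.9613]
Squared diffs: [15.5614, 53.5604, 0.0]
Distance = sqrt(69.1218) = 8.314


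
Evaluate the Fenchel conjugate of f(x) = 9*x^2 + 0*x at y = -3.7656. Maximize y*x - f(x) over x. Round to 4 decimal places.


f*(y) = sup_x {y*x - a*x^2 - b*x} = sup_x {(y-b)*x - a*x^2}
FOC: (y - b) - 2a*x = 0 => x* = (y - b)/(2a)
x* = (-3.7656 - 0)/(2*9) = -0.2092
f*(-3.7656) = (y-b)^2/(4a) = (-3.7656 - 0)^2/(4*9)
= 14.1797/36 = 0.3939


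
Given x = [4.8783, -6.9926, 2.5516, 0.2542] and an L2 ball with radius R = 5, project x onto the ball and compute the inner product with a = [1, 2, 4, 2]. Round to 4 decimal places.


Step 1: Compute ||x|| (intermediates to 6 decimals).
||x|| = sqrt(4.8783^2 + (-6.9926)^2 + 2.5516^2 + 0.2542^2) = 8.903345
Step 2: Project.
Since ||x|| > R, scale = R/||x|| = 5/8.903345 = 0.561587, proj(x) = scale * x
proj(x) = [2.73959, -3.926953, 1.432945, 0.142755]
Step 3: Dot product.
a^T * proj(x) = 1*2.73959 + 2*(-3.926953) + 4*1.432945 + 2*0.142755 = 0.903


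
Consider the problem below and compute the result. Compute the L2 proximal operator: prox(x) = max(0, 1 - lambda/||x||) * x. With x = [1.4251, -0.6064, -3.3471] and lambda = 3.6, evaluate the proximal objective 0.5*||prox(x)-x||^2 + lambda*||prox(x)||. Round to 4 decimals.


Step 1: Compute ||x||.
||x|| = 3.688
Step 2: Compute scaling factor.
scale = max(0, 1 - 3.6/3.688) = 0.0239
Step 3: prox(x) = [0.034, -0.0145, -0.0799]
||prox(x)|| = 0.088
Step 4: Proximal objective.
0.5*||prox-x||^2 = 6.48
lambda*||prox|| = 0.3168
Total = 6.797


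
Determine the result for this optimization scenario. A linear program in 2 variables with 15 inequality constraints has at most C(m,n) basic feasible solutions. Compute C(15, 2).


Each vertex corresponds to some choice of n active constraints out of m, so the number of vertices is at most C(m, n) = m! / (n!(m-n)!).
m = 15, n = 2
Numerator: 15 * 14
Denominator: 2! = 2
C(15, 2) = 105


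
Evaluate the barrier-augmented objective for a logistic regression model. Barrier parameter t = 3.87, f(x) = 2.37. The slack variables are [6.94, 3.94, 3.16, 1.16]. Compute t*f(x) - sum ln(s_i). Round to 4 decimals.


Step 1: Compute log-barrier.
ln values: [1.9373, 1.3712, 1.1506, 0.1484]
phi = -(1.9373 + 1.3712 + 1.1506 + 0.1484) = -4.6075
Step 2: Compute augmented objective.
t*f(x) = 3.87*2.37 = 9.1719
Total = 9.1719 - 4.6075 = 4.5644


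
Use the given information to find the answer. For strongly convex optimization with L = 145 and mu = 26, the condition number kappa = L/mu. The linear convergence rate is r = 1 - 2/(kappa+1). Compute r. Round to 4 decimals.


Step 1: Compute the condition number.
kappa = L/mu = 145/26 = 5.5769
Step 2: Compute the convergence rate.
r = 1 - 2/(kappa + 1) = 1 - 2*mu/(L + mu) = (L - mu)/(L + mu) = 119/171 = 0.6959


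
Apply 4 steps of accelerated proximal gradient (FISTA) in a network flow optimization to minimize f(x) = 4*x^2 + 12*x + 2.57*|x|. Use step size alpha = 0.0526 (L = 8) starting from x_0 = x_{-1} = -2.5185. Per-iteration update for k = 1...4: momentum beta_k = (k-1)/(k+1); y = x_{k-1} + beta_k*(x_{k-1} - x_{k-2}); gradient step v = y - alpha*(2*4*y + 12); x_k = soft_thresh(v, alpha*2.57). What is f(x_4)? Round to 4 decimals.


FISTA on f(x) = 4*x^2 + 12*x + 2.57*|x|
L = 8, alpha = 0.0526
Iteration 1: beta = 0.0, y = -2.5185 + 0.0*(-2.5185 + 2.5185) = -2.5185
  grad(y) = -8.148, v = y - alpha*grad = -2.0899
  prox(v) = soft_thresh(-2.0899, 0.1352) = -1.9547
Iteration 2: beta = 0.3333, y = -1.9547 + 0.3333*(-1.9547 + 2.5185) = -1.7668
  grad(y) = -2.1345, v = y - alpha*grad = -1.6545
  prox(v) = soft_thresh(-1.6545, 0.1352) = -1.5194
Iteration 3: beta = 0.5, y = -1.5194 + 0.5*(-1.5194 + 1.9547) = -1.3017
  grad(y) = 1.5867, v = y - alpha*grad = -1.3851
  prox(v) = soft_thresh(-1.3851, 0.1352) = -1.2499
Iteration 4: beta = 0.6, y = -1.2499 + 0.6*(-1.2499 + 1.5194) = -1.0883
  grad(y) = 3.2936, v = y - alpha*grad = -1.2615
  prox(v) = soft_thresh(-1.2615, 0.1352) = -1.1264
f(x_4) = 4*(-1.1264)^2 + 12*(-1.1264) + 2.57*|-1.1264| = -5.5468


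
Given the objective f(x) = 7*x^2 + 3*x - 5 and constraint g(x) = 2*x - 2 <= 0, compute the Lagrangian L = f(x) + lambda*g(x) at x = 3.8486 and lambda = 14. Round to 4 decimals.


Step 1: Evaluate f(x).
f(3.8486) = 7*3.8486^2 + 3*3.8486 - 5 = 110.2279
Step 2: Evaluate g(x).
g(3.8486) = 2*3.8486 - 2 = 5.6972
Step 3: Compute Lagrangian.
L = 110.2279 + 14*5.6972 = 189.9887


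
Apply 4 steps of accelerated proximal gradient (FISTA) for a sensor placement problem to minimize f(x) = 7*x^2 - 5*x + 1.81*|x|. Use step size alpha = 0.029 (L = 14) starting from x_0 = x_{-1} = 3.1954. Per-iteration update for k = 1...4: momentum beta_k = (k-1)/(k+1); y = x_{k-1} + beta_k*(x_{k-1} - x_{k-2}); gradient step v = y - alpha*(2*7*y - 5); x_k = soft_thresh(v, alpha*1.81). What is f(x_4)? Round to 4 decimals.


FISTA on f(x) = 7*x^2 - 5*x + 1.81*|x|
L = 14, alpha = 0.029
Iteration 1: beta = 0.0, y = 3.1954 + 0.0*(3.1954 - 3.1954) = 3.1954
  grad(y) = 39.7356, v = y - alpha*grad = 2.0431
  prox(v) = soft_thresh(2.0431, 0.0525) = 1.9906
Iteration 2: beta = 0.3333, y = 1.9906 + 0.3333*(1.9906 - 3.1954) = 1.589
  grad(y) = 17.2456, v = y - alpha*grad = 1.0888
  prox(v) = soft_thresh(1.0888, 0.0525) = 1.0364
Iteration 3: beta = 0.5, y = 1.0364 + 0.5*(1.0364 - 1.9906) = 0.5592
  grad(y) = 2.8295, v = y - alpha*grad = 0.4772
  prox(v) = soft_thresh(0.4772, 0.0525) = 0.4247
Iteration 4: beta = 0.6, y = 0.4247 + 0.6*(0.4247 - 1.0364) = 0.0577
  grad(y) = -4.192, v = y - alpha*grad = 0.1793
  prox(v) = soft_thresh(0.1793, 0.0525) = 0.1268
f(x_4) = 7*0.1268^2 - 5*0.1268 + 1.81*|0.1268| = -0.2919


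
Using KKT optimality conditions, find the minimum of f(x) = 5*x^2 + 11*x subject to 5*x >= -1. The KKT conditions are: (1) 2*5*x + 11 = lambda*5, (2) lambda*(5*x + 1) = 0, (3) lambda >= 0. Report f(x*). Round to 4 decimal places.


Step 1: Try lambda = 0 (constraint inactive).
x_unc = -11/(2*5) = -1.1
Check: 5*-1.1 = -5.5 < -1 -- violated!
Step 2: Constraint must be active: 5*x = -1
x* = -1/5 = -0.2
lambda = (2*5*(-0.2) + 11)/5 = 1.8
Step 3: Compute optimal value.
f(x*) = 5*(-0.2)^2 + 11*(-0.2) = -2.0


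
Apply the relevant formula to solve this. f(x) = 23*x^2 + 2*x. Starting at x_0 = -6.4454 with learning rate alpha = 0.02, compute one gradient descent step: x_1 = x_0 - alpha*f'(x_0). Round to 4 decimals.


We compute the gradient at x_0 and apply the update.
f'(x) = 46*x + 2
f'(-6.4454) = 46*-6.4454 + 2 = -294.4884
x_1 = -6.4454 - 0.02*-294.4884 = -0.5556


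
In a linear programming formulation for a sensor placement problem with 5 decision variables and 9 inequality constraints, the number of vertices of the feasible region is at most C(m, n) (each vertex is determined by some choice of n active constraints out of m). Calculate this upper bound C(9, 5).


Each vertex corresponds to some choice of n active constraints out of m, so the number of vertices is at most C(m, n) = m! / (n!(m-n)!).
m = 9, n = 5
Numerator: 9 * 8 * 7 * 6 * 5
Denominator: 5! = 120
C(9, 5) = 126


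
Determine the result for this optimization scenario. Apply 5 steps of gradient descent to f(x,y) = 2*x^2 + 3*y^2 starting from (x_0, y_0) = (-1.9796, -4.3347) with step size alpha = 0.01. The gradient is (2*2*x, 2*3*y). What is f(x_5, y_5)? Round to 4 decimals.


Gradient descent on f(x,y) = 2*x^2 + 3*y^2.
Starting point: (-1.9796, -4.3347), alpha = 0.01
Step 1: grad_x = 2*2*-1.9796 = -7.9184, grad_y = 2*3*-4.3347 = -26.0082
  x_1 = -1.9796 - 0.01*-7.9184 = -1.9004
  y_1 = -4.3347 - 0.01*-26.0082 = -4.0746
Step 2: grad_x = 2*2*-1.9004 = -7.6017, grad_y = 2*3*-4.0746 = -24.4477
  x_2 = -1.9004 - 0.01*-7.6017 = -1.8244
  y_2 = -4.0746 - 0.01*-24.4477 = -3.8301
Step 3: grad_x = 2*2*-1.8244 = -7.2976, grad_y = 2*3*-3.8301 = -22.9808
  x_3 = -1.8244 - 0.01*-7.2976 = -1.7514
  y_3 = -3.8301 - 0.01*-22.9808 = -3.6003
Step 4: grad_x = 2*2*-1.7514 = -7.0057, grad_y = 2*3*-3.6003 = -21.602
  x_4 = -1.7514 - 0.01*-7.0057 = -1.6814
  y_4 = -3.6003 - 0.01*-21.602 = -3.3843
Step 5: grad_x = 2*2*-1.6814 = -6.7255, grad_y = 2*3*-3.3843 = -20.3059
  x_5 = -1.6814 - 0.01*-6.7255 = -1.6141
  y_5 = -3.3843 - 0.01*-20.3059 = -3.1813
f(-1.6141, -3.1813) = 2*(-1.6141)^2 + 3*(-3.1813)^2 = 35.5718


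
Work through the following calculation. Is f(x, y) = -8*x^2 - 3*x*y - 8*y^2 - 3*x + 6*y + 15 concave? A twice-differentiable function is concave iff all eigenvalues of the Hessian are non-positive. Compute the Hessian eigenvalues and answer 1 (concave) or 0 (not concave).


The Hessian of f(x,y) = -8*x^2 - 3*x*y - 8*y^2 - 3*x + 6*y + 15 is:
H = [[-16, -3], [-3, -16]]
Trace = -16 - 16 = -32
Determinant = -16*-16 - (-3)^2 = 247
Discriminant = (-32)^2 - 4*247 = 36.0
Eigenvalues: lambda_1 = -19.0, lambda_2 = -13.0
The function is concave.

1


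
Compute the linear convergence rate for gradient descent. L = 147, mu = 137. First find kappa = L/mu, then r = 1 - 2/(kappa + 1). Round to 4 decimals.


Step 1: Compute the condition number.
kappa = L/mu = 147/137 = 1.073
Step 2: Compute the convergence rate.
r = 1 - 2/(kappa + 1) = 1 - 2*mu/(L + mu) = (L - mu)/(L + mu) = 10/284 = 0.0352


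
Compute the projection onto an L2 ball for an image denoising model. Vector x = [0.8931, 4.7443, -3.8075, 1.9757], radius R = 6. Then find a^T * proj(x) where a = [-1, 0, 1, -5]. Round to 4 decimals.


Step 1: Compute ||x|| (intermediates to 6 decimals).
||x|| = sqrt(0.8931^2 + 4.7443^2 + (-3.8075)^2 + 1.9757^2) = 6.458054
Step 2: Project.
Since ||x|| > R, scale = R/||x|| = 6/6.458054 = 0.929072, proj(x) = scale * x
proj(x) = [0.829754, 4.407796, -3.537442, 1.835568]
Step 3: Dot product.
a^T * proj(x) = -1*0.829754 + 0*4.407796 + 1*(-3.537442) - 5*1.835568 = -13.545


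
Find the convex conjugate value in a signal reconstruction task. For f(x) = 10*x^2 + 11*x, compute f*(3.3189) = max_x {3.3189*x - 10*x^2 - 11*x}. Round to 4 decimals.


f*(y) = sup_x {y*x - a*x^2 - b*x} = sup_x {(y-b)*x - a*x^2}
FOC: (y - b) - 2a*x = 0 => x* = (y - b)/(2a)
x* = (3.3189 - 11)/(2*10) = -0.3841
f*(3.3189) = (y-b)^2/(4a) = (3.3189 - 11)^2/(4*10)
= 58.9993/40 = 1.475


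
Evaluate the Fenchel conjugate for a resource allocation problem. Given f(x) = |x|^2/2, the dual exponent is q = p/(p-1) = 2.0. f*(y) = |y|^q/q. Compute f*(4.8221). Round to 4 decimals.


The conjugate exponent q satisfies 1/p + 1/q = 1.
p = 2, so q = 2/(2 - 1) = 2.0
|y|^q = 4.8221^2.0 = 23.2526
f*(4.8221) = 23.2526 / 2.0 = 11.6263


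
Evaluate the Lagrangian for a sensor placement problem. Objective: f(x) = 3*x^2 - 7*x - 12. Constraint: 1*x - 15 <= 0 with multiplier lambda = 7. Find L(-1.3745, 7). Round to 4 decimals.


Step 1: Evaluate f(x).
f(-1.3745) = 3*(-1.3745)^2 - 7*(-1.3745) - 12 = 3.2893
Step 2: Evaluate g(x).
g(-1.3745) = 1*-1.3745 - 15 = -16.3745
Step 3: Compute Lagrangian.
L = 3.2893 + 7*-16.3745 = -111.3322


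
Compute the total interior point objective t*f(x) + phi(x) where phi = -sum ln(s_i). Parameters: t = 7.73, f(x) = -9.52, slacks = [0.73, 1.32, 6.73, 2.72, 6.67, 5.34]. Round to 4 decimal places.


Step 1: Compute log-barrier.
ln values: [-0.3147, 0.2776, 1.9066, 1.0006, 1.8976, 1.6752]
phi = -(-0.3147 + 0.2776 + 1.9066 + 1.0006 + 1.8976 + 1.6752) = -6.443
Step 2: Compute augmented objective.
t*f(x) = 7.73*-9.52 = -73.5896
Total = -73.5896 - 6.443 = -80.0326


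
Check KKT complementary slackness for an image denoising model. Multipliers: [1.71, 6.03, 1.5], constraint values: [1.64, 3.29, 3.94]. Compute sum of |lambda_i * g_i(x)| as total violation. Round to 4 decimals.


KKT complementary slackness check:
lambda_1 * g_1 = 1.71 * 1.64 = 2.8044
lambda_2 * g_2 = 6.03 * 3.29 = 19.8387
lambda_3 * g_3 = 1.5 * 3.94 = 5.91
Total violation = 2.8044 + 19.8387 + 5.91 = 28.5531


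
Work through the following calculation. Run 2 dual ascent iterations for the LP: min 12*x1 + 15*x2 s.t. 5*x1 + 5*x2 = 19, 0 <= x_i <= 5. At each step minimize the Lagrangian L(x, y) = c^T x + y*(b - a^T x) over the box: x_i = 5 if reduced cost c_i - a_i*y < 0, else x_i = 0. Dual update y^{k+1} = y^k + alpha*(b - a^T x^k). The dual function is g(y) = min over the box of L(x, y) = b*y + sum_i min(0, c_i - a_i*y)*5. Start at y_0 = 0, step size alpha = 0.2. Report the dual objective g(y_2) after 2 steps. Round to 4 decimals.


Dual ascent for LP: min 12*x1 + 15*x2, 5*x1 + 5*x2 = 19, 0 <= x_i <= 5
Step 1: y^k = 0.0, reduced costs: (12.0, 15.0)
  x^k = (0.0, 0.0), subgradient = b - a^T x = 19.0
  y^{k+1} = 0.0 + 0.2*19.0 = 3.8
Step 2: y^k = 3.8, reduced costs: (-7.0, -4.0)
  x^k = (5.0, 5.0), subgradient = b - a^T x = -31.0
  y^{k+1} = 3.8 + 0.2*-31.0 = -2.4
Dual objective at y_2 = -2.4: reduced costs (24.0, 27.0), box minimizer x = (0.0, 0.0)
g(y_2) = b*y + (c1 - a1*y)*x1 + (c2 - a2*y)*x2 = 19*(-2.4) + 24.0*0.0 + 27.0*0.0 = -45.6 + 0.0 + 0.0 = -45.6


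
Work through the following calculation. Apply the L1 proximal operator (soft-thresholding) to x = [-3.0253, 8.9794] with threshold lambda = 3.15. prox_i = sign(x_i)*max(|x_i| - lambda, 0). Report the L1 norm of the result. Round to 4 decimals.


Soft-thresholding with lambda = 3.15:
prox(-3.0253) = sign(-3.0253)*max(|-3.0253| - 3.15, 0) = 0.0
prox(8.9794) = sign(8.9794)*max(|8.9794| - 3.15, 0) = 5.8294
prox(x) = [0.0, 5.8294]
||prox(x)||_1 = 0.0 + 5.8294 = 5.8294


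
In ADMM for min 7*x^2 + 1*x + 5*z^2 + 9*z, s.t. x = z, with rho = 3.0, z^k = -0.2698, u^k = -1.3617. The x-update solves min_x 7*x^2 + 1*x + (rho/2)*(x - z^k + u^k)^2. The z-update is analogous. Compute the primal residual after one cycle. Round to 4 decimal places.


ADMM iteration with rho = 3.0, z^k = -0.2698, u^k = -1.3617
Step 1: x-update.
Minimize 7*x^2 + 1*x + (3.0/2)*(x + 0.2698 - 1.3617)^2
FOC: (2*7 + 3.0)*x = -1 + 3.0*(-0.2698 + 1.3617)
x^{k+1} = 0.1339
Step 2: z-update.
Minimize 5*z^2 + 9*z + (3.0/2)*(0.1339 - z - 1.3617)^2
FOC: (2*5 + 3.0)*z = -9 + 3.0*(0.1339 - 1.3617)
z^{k+1} = -0.9757
Step 3: u-update.
u^{k+1} = -1.3617 + 0.1339 + 0.9757 = -0.2522
Step 4: Primal residual = |0.1339 + 0.9757| = 1.1095


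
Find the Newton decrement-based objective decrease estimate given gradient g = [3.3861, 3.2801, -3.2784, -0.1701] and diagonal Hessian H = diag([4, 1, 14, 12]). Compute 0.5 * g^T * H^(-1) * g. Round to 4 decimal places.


Step 1: H is diagonal, so H^(-1) * g = [0.8465, 3.2801, -0.2342, -0.0142].
Step 2: g^T H^(-1) g = sum_i g_i^2 / H_ii
  = (3.3861)^2/4 + (3.2801)^2/1 + (-3.2784)^2/14 + (-0.1701)^2/12
  = 2.8664 + 10.7591 + 0.7677 + 0.0024 = 14.3956
Step 3: Objective decrease = 0.5 * g^T H^(-1) g = 7.1978


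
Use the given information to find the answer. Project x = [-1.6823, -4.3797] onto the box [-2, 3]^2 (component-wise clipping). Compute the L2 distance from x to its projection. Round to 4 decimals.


Project each component onto [-2, 3].
clip(-1.6823) = -1.6823, clip(-4.3797) = -2.0
Projection = [-1.6823, -2.0]
Squared diffs: [0.0, 5.663]
Distance = sqrt(5.663) = 2.3797


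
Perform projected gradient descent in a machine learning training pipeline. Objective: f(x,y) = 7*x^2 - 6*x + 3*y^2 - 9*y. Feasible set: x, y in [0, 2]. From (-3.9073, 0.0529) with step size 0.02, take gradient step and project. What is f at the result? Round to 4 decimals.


Step 1: Compute gradient at (-3.9073, 0.0529).
grad_x = 2*7*-3.9073 - 6 = -60.7022
grad_y = 2*3*0.0529 - 9 = -8.6826
Step 2: Gradient step.
x_raw = -3.9073 - 0.02*-60.7022 = -2.6933
y_raw = 0.0529 - 0.02*-8.6826 = 0.2266
Step 3: Project onto [0, 2].
x_proj = clip(-2.6933) = 0.0
y_proj = clip(0.2266) = 0.2266
Step 4: Evaluate f.
f(0.0, 0.2266) = -1.885


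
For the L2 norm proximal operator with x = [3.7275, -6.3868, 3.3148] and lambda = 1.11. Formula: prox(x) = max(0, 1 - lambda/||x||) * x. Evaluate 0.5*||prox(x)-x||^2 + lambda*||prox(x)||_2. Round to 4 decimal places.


Step 1: Compute ||x||.
||x|| = 8.1039
Step 2: Compute scaling factor.
scale = max(0, 1 - 1.11/8.1039) = 0.863
Step 3: prox(x) = [3.2169, -5.512, 2.8608]
||prox(x)|| = 6.9939
Step 4: Proximal objective.
0.5*||prox-x||^2 = 0.6161
lambda*||prox|| = 7.7632
Total = 8.3793


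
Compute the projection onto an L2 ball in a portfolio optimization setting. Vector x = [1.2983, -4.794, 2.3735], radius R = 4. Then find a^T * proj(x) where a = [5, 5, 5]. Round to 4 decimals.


Step 1: Compute ||x|| (intermediates to 6 decimals).
||x|| = sqrt(1.2983^2 + (-4.794)^2 + 2.3735^2) = 5.504682
Step 2: Project.
Since ||x|| > R, scale = R/||x|| = 4/5.504682 = 0.726654, proj(x) = scale * x
proj(x) = [0.943415, -3.483579, 1.724713]
Step 3: Dot product.
a^T * proj(x) = 5*0.943415 + 5*(-3.483579) + 5*1.724713 = -4.0773


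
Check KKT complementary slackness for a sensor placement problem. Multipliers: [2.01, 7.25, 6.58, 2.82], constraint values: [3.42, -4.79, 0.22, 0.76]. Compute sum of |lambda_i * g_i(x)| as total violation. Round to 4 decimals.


KKT complementary slackness check:
lambda_1 * g_1 = 2.01 * 3.42 = 6.8742
lambda_2 * g_2 = 7.25 * -4.79 = -34.7275
lambda_3 * g_3 = 6.58 * 0.22 = 1.4476
lambda_4 * g_4 = 2.82 * 0.76 = 2.1432
Total violation = 6.8742 + 34.7275 + 1.4476 + 2.1432 = 45.1925


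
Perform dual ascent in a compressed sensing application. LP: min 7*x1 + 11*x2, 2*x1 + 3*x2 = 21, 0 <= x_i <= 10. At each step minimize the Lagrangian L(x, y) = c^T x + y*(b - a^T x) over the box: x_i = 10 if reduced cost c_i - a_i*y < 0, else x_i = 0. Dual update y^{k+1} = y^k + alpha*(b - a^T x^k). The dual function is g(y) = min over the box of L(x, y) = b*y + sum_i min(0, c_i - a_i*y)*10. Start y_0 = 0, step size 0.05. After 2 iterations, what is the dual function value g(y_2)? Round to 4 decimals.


Dual ascent for LP: min 7*x1 + 11*x2, 2*x1 + 3*x2 = 21, 0 <= x_i <= 10
Step 1: y^k = 0.0, reduced costs: (7.0, 11.0)
  x^k = (0.0, 0.0), subgradient = b - a^T x = 21.0
  y^{k+1} = 0.0 + 0.05*21.0 = 1.05
Step 2: y^k = 1.05, reduced costs: (4.9, 7.85)
  x^k = (0.0, 0.0), subgradient = b - a^T x = 21.0
  y^{k+1} = 1.05 + 0.05*21.0 = 2.1
Dual objective at y_2 = 2.1: reduced costs (2.8, 4.7), box minimizer x = (0.0, 0.0)
g(y_2) = b*y + (c1 - a1*y)*x1 + (c2 - a2*y)*x2 = 21*2.1 + 2.8*0.0 + 4.7*0.0 = 44.1 + 0.0 + 0.0 = 44.1


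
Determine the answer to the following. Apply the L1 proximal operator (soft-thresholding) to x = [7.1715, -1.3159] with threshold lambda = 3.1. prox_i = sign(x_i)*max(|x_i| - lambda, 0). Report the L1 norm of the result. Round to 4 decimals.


Soft-thresholding with lambda = 3.1:
prox(7.1715) = sign(7.1715)*max(|7.1715| - 3.1, 0) = 4.0715
prox(-1.3159) = sign(-1.3159)*max(|-1.3159| - 3.1, 0) = 0.0
prox(x) = [4.0715, 0.0]
||prox(x)||_1 = 4.0715 + 0.0 = 4.0715


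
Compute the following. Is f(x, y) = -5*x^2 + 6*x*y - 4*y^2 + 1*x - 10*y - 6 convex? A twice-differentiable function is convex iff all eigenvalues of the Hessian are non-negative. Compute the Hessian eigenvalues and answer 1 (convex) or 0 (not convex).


The Hessian of f(x,y) = -5*x^2 + 6*x*y - 4*y^2 + 1*x - 10*y - 6 is:
H = [[-10, 6], [6, -8]]
Trace = -10 - 8 = -18
Determinant = -10*-8 - (6)^2 = 44
Discriminant = (-18)^2 - 4*44 = 148.0
Eigenvalues: lambda_1 = -15.0828, lambda_2 = -2.9172
The function is not convex.

0


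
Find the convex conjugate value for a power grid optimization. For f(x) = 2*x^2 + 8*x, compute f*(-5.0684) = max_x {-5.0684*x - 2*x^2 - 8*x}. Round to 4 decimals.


f*(y) = sup_x {y*x - a*x^2 - b*x} = sup_x {(y-b)*x - a*x^2}
FOC: (y - b) - 2a*x = 0 => x* = (y - b)/(2a)
x* = (-5.0684 - 8)/(2*2) = -3.2671
f*(-5.0684) = (y-b)^2/(4a) = (-5.0684 - 8)^2/(4*2)
= 170.7831/8 = 21.3479


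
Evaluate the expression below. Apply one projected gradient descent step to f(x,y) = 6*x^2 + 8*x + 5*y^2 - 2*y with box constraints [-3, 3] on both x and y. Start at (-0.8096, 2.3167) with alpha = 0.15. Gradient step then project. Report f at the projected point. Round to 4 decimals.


Step 1: Compute gradient at (-0.8096, 2.3167).
grad_x = 2*6*-0.8096 + 8 = -1.7152
grad_y = 2*5*2.3167 - 2 = 21.167
Step 2: Gradient step.
x_raw = -0.8096 - 0.15*-1.7152 = -0.5523
y_raw = 2.3167 - 0.15*21.167 = -0.8584
Step 3: Project onto [-3, 3].
x_proj = clip(-0.5523) = -0.5523
y_proj = clip(-0.8584) = -0.8584
Step 4: Evaluate f.
f(-0.5523, -0.8584) = 2.8123


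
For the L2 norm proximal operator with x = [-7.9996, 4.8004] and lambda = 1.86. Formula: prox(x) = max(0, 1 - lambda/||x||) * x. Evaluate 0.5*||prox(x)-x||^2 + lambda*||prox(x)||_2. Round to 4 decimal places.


Step 1: Compute ||x||.
||x|| = 9.3294
Step 2: Compute scaling factor.
scale = max(0, 1 - 1.86/9.3294) = 0.8006
Step 3: prox(x) = [-6.4047, 3.8433]
||prox(x)|| = 7.4694
Step 4: Proximal objective.
0.5*||prox-x||^2 = 1.7298
lambda*||prox|| = 13.8931
Total = 15.6229


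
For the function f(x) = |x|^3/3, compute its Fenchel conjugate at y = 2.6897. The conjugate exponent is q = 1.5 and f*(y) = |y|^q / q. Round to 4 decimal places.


The conjugate exponent q satisfies 1/p + 1/q = 1.
p = 3, so q = 3/(3 - 1) = 1.5
|y|^q = 2.6897^1.5 = 4.4112
f*(2.6897) = 4.4112 / 1.5 = 2.9408


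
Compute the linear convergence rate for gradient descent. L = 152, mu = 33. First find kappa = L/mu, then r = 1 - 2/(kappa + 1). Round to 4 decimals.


Step 1: Compute the condition number.
kappa = L/mu = 152/33 = 4.6061
Step 2: Compute the convergence rate.
r = 1 - 2/(kappa + 1) = 1 - 2*mu/(L + mu) = (L - mu)/(L + mu) = 119/185 = 0.6432


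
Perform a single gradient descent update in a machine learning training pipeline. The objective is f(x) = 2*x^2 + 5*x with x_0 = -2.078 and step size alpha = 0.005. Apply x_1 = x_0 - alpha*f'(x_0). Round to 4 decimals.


We compute the gradient at x_0 and apply the update.
f'(x) = 4*x + 5
f'(-2.078) = 4*-2.078 + 5 = -3.312
x_1 = -2.078 - 0.005*-3.312 = -2.0614


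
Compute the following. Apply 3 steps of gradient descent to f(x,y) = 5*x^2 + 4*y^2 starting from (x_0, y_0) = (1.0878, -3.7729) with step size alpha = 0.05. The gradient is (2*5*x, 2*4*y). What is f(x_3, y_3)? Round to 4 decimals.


Gradient descent on f(x,y) = 5*x^2 + 4*y^2.
Starting point: (1.0878, -3.7729), alpha = 0.05
Step 1: grad_x = 2*5*1.0878 = 10.878, grad_y = 2*4*-3.7729 = -30.1832
  x_1 = 1.0878 - 0.05*10.878 = 0.5439
  y_1 = -3.7729 - 0.05*-30.1832 = -2.2637
Step 2: grad_x = 2*5*0.5439 = 5.439, grad_y = 2*4*-2.2637 = -18.1099
  x_2 = 0.5439 - 0.05*5.439 = 0.272
  y_2 = -2.2637 - 0.05*-18.1099 = -1.3582
Step 3: grad_x = 2*5*0.272 = 2.7195, grad_y = 2*4*-1.3582 = -10.866
  x_3 = 0.272 - 0.05*2.7195 = 0.136
  y_3 = -1.3582 - 0.05*-10.866 = -0.8149
f(0.136, -0.8149) = 5*0.136^2 + 4*(-0.8149)^2 = 2.749


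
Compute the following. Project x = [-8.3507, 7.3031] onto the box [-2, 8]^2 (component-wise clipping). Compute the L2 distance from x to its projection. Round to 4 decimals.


Project each component onto [-2, 8].
clip(-8.3507) = -2.0, clip(7.3031) = 7.3031
Projection = [-2.0, 7.3031]
Squared diffs: [40.3314, 0.0]
Distance = sqrt(40.3314) = 6.3507


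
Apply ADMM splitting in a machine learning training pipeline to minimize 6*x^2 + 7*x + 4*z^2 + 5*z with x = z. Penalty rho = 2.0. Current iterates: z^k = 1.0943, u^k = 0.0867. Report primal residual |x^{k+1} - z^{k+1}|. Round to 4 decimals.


ADMM iteration with rho = 2.0, z^k = 1.0943, u^k = 0.0867
Step 1: x-update.
Minimize 6*x^2 + 7*x + (2.0/2)*(x - 1.0943 + 0.0867)^2
FOC: (2*6 + 2.0)*x = -7 + 2.0*(1.0943 - 0.0867)
x^{k+1} = -0.3561
Step 2: z-update.
Minimize 4*z^2 + 5*z + (2.0/2)*(-0.3561 - z + 0.0867)^2
FOC: (2*4 + 2.0)*z = -5 + 2.0*(-0.3561 + 0.0867)
z^{k+1} = -0.5539
Step 3: u-update.
u^{k+1} = 0.0867 - 0.3561 + 0.5539 = 0.2845
Step 4: Primal residual = |-0.3561 + 0.5539| = 0.1978


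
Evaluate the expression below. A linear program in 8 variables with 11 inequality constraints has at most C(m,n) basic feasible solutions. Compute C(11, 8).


Each vertex corresponds to some choice of n active constraints out of m, so the number of vertices is at most C(m, n) = m! / (n!(m-n)!).
m = 11, n = 8
Numerator: 11 * 10 * 9 * 8 * 7 * 6 * 5 * 4
Denominator: 8! = 40320
C(11, 8) = 165


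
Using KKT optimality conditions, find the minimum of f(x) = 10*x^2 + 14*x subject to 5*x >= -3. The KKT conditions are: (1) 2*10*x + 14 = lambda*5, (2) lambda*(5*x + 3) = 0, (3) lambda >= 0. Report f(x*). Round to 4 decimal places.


Step 1: Try lambda = 0 (constraint inactive).
x_unc = -14/(2*10) = -0.7
Check: 5*-0.7 = -3.5 < -3 -- violated!
Step 2: Constraint must be active: 5*x = -3
x* = -3/5 = -0.6
lambda = (2*10*(-0.6) + 14)/5 = 0.4
Step 3: Compute optimal value.
f(x*) = 10*(-0.6)^2 + 14*(-0.6) = -4.8


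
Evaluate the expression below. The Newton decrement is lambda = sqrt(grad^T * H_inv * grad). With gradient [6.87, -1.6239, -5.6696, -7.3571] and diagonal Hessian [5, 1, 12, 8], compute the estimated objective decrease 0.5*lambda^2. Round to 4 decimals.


Step 1: H is diagonal, so H^(-1) * g = [1.374, -1.6239, -0.4725, -0.9196].
Step 2: g^T H^(-1) g = sum_i g_i^2 / H_ii
  = (6.87)^2/5 + (-1.6239)^2/1 + (-5.6696)^2/12 + (-7.3571)^2/8
  = 9.4394 + 2.6371 + 2.6787 + 6.7659 = 21.521
Step 3: Objective decrease = 0.5 * g^T H^(-1) g = 10.7605


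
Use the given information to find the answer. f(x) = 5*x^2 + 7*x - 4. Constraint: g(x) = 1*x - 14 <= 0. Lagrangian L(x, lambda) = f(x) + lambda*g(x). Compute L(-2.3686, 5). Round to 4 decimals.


Step 1: Evaluate f(x).
f(-2.3686) = 5*(-2.3686)^2 + 7*(-2.3686) - 4 = 7.4711
Step 2: Evaluate g(x).
g(-2.3686) = 1*-2.3686 - 14 = -16.3686
Step 3: Compute Lagrangian.
L = 7.4711 + 5*-16.3686 = -74.3719


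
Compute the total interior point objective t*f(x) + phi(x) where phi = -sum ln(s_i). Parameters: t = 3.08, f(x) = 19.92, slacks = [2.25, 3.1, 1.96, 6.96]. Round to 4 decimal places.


Step 1: Compute log-barrier.
ln values: [0.8109, 1.1314, 0.6729, 1.9402]
phi = -(0.8109 + 1.1314 + 0.6729 + 1.9402) = -4.5555
Step 2: Compute augmented objective.
t*f(x) = 3.08*19.92 = 61.3536
Total = 61.3536 - 4.5555 = 56.7981
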